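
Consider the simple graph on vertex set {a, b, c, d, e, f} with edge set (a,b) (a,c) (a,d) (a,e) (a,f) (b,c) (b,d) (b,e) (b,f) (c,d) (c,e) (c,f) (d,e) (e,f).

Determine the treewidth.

4

A width-4 tree decomposition is:
Bags: B1 = {a, b, c, e, f}  B2 = {a, b, c, d, e}
Tree: B1–B2
Every bag has size at most 5, so the width is 5 − 1 = 4 and tw(G) ≤ 4. Conversely, {a, b, c, d, e} is a clique of size 5, and the vertices of any clique must share a bag in every tree decomposition; so some bag has ≥ 5 vertices and tw(G) ≥ 4. The upper and lower bounds meet at 4, so that is the treewidth.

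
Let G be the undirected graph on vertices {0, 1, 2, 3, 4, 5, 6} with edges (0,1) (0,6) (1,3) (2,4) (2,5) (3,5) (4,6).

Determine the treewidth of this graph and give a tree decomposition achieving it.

The largest bag has 3 vertices, giving width 2; this decomposition certifies tw(G) ≤ 2. Since 5–2–4–6–0–1–3–5 is a cycle in G, G is not acyclic. Forests are exactly the graphs of treewidth ≤ 1, so tw(G) ≥ 2. Hence tw(G) = 2 exactly.

Treewidth 2.
One such decomposition:
Bags: B1 = {2, 4, 5}  B2 = {4, 5, 6}  B3 = {0, 5, 6}  B4 = {0, 1, 5}  B5 = {1, 3, 5}
Tree: B1–B2, B2–B3, B3–B4, B4–B5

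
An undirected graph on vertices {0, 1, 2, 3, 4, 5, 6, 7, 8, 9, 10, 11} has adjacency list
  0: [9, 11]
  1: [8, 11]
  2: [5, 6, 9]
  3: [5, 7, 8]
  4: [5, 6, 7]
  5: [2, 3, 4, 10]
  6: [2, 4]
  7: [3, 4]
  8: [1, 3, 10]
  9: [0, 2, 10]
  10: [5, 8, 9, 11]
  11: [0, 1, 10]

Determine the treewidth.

3

A width-3 tree decomposition is:
Bags: B1 = {0, 1, 8, 11}  B2 = {0, 8, 10, 11}  B3 = {0, 8, 9, 10}  B4 = {3, 8, 9, 10}  B5 = {3, 5, 9, 10}  B6 = {2, 3, 5, 9}  B7 = {2, 3, 5, 7}  B8 = {2, 4, 5, 7}  B9 = {2, 4, 6, 7}
Tree: B1–B2, B2–B3, B3–B4, B4–B5, B5–B6, B6–B7, B7–B8, B8–B9
Each bag holds 4 vertices, so the decomposition has width 3, which upper-bounds the treewidth. For the lower bound: the 4 vertex sets {0,1,11}, {8}, {10}, {2,3,5,9} are disjoint, each induces a connected subgraph, and every pair is joined by at least one edge of G. Contracting each set to a single vertex therefore yields K_{4} as a minor, and since treewidth is minor-monotone, tw(G) ≥ tw(K_{4}) = 3. Combining the bounds, tw(G) = 3.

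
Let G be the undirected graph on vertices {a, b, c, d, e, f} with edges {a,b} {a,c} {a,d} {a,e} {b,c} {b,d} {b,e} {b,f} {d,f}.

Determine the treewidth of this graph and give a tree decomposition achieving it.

The largest bag has 3 vertices, giving width 2; this decomposition certifies tw(G) ≤ 2. On the other hand G contains the 3-clique {a, b, d}. A clique must lie in a single bag of any decomposition, so no decomposition can have width below 2. The upper and lower bounds meet at 2, so that is the treewidth.

Treewidth 2.
One such decomposition:
Bags: B1 = {a, b, d}  B2 = {a, b, c}  B3 = {b, d, f}  B4 = {a, b, e}
Tree: B1–B2, B1–B3, B2–B4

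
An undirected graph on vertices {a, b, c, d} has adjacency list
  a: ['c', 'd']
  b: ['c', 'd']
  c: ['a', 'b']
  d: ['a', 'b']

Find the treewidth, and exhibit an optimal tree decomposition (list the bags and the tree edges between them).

Treewidth 2.
One optimal decomposition is:
Bags: B1 = {a, b, d}  B2 = {a, b, c}
Tree: B1–B2

The largest bag has 3 vertices, giving width 2; this decomposition certifies tw(G) ≤ 2. The edges a–d–b–c–a form a cycle, so G is not a tree and its treewidth is at least 2. The upper and lower bounds meet at 2, so that is the treewidth.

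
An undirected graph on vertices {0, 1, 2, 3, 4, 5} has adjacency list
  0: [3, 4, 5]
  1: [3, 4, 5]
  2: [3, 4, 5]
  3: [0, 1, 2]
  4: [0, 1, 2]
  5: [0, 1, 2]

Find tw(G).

A width-3 tree decomposition is:
Bags: B1 = {0, 1, 2, 3}  B2 = {0, 1, 2, 5}  B3 = {0, 1, 2, 4}
Tree: B1–B2, B2–B3
Every bag has size at most 4, so the width is 4 − 1 = 3 and tw(G) ≤ 3. For the lower bound: the 4 vertex sets {2,3}, {0,5}, {1}, {4} are disjoint, each induces a connected subgraph, and every pair is joined by at least one edge of G. Contracting each set to a single vertex therefore yields K_{4} as a minor, and since treewidth is minor-monotone, tw(G) ≥ tw(K_{4}) = 3. Hence tw(G) = 3 exactly.

3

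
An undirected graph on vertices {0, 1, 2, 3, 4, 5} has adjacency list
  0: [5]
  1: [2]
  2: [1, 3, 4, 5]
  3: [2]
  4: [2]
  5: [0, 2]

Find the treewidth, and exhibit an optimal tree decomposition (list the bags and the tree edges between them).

Each bag holds 2 vertices, so the decomposition has width 1, which upper-bounds the treewidth. Any graph with an edge has treewidth ≥ 1, and G has the edge 0–5. Therefore the treewidth is 1.

Treewidth 1.
One such decomposition:
Bags: B1 = {0, 5}  B2 = {2, 5}  B3 = {1, 2}  B4 = {2, 3}  B5 = {2, 4}
Tree: B1–B2, B2–B3, B3–B4, B4–B5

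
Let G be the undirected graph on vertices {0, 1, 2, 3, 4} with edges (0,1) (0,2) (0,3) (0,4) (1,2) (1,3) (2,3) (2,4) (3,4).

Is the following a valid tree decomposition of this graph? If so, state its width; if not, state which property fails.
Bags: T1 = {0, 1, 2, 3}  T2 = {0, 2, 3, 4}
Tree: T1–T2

Vertex coverage: the bags together contain {0, 1, 2, 3, 4}, the full vertex set. Edge coverage: each edge of G has both endpoints in at least one bag. Running intersection: for every vertex, the bags containing it form a connected subtree. All three properties hold, so this is a valid tree decomposition of width max|bag| − 1 = 3, and hence tw(G) ≤ 3.

Yes; width 3.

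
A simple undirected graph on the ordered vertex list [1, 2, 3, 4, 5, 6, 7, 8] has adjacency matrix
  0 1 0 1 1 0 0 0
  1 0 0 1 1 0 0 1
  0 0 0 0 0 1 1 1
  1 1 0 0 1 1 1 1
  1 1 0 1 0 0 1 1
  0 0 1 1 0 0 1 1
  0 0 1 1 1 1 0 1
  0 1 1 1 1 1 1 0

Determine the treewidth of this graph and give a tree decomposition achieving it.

Treewidth 3.
One optimal decomposition is:
Bags: B1 = {4, 5, 7, 8}  B2 = {2, 4, 5, 8}  B3 = {1, 2, 4, 5}  B4 = {4, 6, 7, 8}  B5 = {3, 6, 7, 8}
Tree: B1–B2, B2–B3, B1–B4, B4–B5

Each bag holds 4 vertices, so the decomposition has width 3, which upper-bounds the treewidth. For the lower bound, the 4 vertices {3, 6, 7, 8} are pairwise adjacent, and any tree decomposition puts a clique entirely inside one bag — forcing width ≥ 3. The upper and lower bounds meet at 3, so that is the treewidth.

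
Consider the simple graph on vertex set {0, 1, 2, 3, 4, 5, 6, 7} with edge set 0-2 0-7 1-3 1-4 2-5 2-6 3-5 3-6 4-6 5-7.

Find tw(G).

2

A width-2 tree decomposition is:
Bags: B1 = {1, 3, 4}  B2 = {3, 4, 6}  B3 = {3, 5, 6}  B4 = {2, 5, 6}  B5 = {2, 5, 7}  B6 = {0, 2, 7}
Tree: B1–B2, B2–B3, B3–B4, B4–B5, B5–B6
Each bag holds 3 vertices, so the decomposition has width 2, which upper-bounds the treewidth. For the lower bound, G contains the cycle 1–4–6–3–1, so G is not a forest; only forests have treewidth ≤ 1, hence tw(G) ≥ 2. Therefore the treewidth is 2.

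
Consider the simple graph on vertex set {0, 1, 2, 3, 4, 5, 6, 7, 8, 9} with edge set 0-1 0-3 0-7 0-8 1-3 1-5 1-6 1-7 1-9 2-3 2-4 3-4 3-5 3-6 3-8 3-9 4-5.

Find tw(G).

A width-2 tree decomposition is:
Bags: B1 = {1, 3, 6}  B2 = {1, 3, 5}  B3 = {3, 4, 5}  B4 = {0, 1, 3}  B5 = {0, 1, 7}  B6 = {0, 3, 8}  B7 = {1, 3, 9}  B8 = {2, 3, 4}
Tree: B1–B2, B2–B3, B2–B4, B4–B5, B4–B6, B4–B7, B3–B8
Every bag has size at most 3, so the width is 3 − 1 = 2 and tw(G) ≤ 2. For the lower bound, the 3 vertices {0, 3, 8} are pairwise adjacent, and any tree decomposition puts a clique entirely inside one bag — forcing width ≥ 2. Therefore the treewidth is 2.

2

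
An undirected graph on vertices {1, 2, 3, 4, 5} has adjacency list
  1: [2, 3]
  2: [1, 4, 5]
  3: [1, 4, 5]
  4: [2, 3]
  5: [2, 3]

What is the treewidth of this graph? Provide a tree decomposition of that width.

The largest bag has 3 vertices, giving width 2; this decomposition certifies tw(G) ≤ 2. The edges 1–3–4–2–1 form a cycle, so G is not a tree and its treewidth is at least 2. Combining the bounds, tw(G) = 2.

Treewidth 2.
One optimal decomposition is:
Bags: B1 = {1, 2, 3}  B2 = {2, 3, 4}  B3 = {2, 3, 5}
Tree: B1–B2, B2–B3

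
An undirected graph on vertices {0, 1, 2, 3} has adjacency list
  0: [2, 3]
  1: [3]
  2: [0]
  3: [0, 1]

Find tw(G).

A width-1 tree decomposition is:
Bags: B1 = {0, 2}  B2 = {0, 3}  B3 = {1, 3}
Tree: B1–B2, B2–B3
Every bag has size at most 2, so the width is 2 − 1 = 1 and tw(G) ≤ 1. Since G has at least one edge (e.g. 2–0), it is not an edgeless graph, so tw(G) ≥ 1. Therefore the treewidth is 1.

1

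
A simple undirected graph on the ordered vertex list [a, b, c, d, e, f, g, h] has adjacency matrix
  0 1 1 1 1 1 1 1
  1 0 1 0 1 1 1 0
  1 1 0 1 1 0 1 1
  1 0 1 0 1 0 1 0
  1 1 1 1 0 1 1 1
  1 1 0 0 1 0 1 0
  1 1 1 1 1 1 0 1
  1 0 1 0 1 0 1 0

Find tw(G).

A width-4 tree decomposition is:
Bags: B1 = {a, b, c, e, g}  B2 = {a, c, d, e, g}  B3 = {a, c, e, g, h}  B4 = {a, b, e, f, g}
Tree: B1–B2, B2–B3, B1–B4
Each bag holds 5 vertices, so the decomposition has width 4, which upper-bounds the treewidth. For the lower bound, the 5 vertices {a, c, d, e, g} are pairwise adjacent, and any tree decomposition puts a clique entirely inside one bag — forcing width ≥ 4. The upper and lower bounds meet at 4, so that is the treewidth.

4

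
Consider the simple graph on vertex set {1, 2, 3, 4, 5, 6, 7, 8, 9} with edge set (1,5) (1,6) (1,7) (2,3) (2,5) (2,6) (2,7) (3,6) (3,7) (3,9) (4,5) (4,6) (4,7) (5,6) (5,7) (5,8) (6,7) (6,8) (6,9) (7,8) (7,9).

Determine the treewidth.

3

A width-3 tree decomposition is:
Bags: B1 = {4, 5, 6, 7}  B2 = {2, 5, 6, 7}  B3 = {1, 5, 6, 7}  B4 = {5, 6, 7, 8}  B5 = {2, 3, 6, 7}  B6 = {3, 6, 7, 9}
Tree: B1–B2, B1–B3, B3–B4, B2–B5, B5–B6
Each bag holds 4 vertices, so the decomposition has width 3, which upper-bounds the treewidth. Conversely, {3, 6, 7, 9} is a clique of size 4, and the vertices of any clique must share a bag in every tree decomposition; so some bag has ≥ 4 vertices and tw(G) ≥ 3. Combining the bounds, tw(G) = 3.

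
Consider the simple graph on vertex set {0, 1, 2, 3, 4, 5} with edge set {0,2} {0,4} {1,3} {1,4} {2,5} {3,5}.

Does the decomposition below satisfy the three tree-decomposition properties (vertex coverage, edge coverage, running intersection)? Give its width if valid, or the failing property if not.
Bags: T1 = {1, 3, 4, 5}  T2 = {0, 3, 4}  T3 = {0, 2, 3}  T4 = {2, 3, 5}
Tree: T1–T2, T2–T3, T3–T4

No — bags containing vertex 5 are not connected in the tree.

A tree decomposition must satisfy three properties: every vertex lies in some bag; for every edge, both endpoints lie together in some bag; and for every vertex, the bags containing it form a connected subtree. Here bags containing vertex 5 are not connected in the tree, so the decomposition is invalid.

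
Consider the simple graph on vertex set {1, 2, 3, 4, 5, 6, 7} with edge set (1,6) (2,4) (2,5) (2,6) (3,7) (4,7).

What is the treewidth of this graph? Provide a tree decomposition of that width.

Treewidth 1.
One such decomposition:
Bags: B1 = {2, 4}  B2 = {2, 5}  B3 = {4, 7}  B4 = {2, 6}  B5 = {3, 7}  B6 = {1, 6}
Tree: B1–B2, B1–B3, B1–B4, B3–B5, B4–B6

Every bag has size at most 2, so the width is 2 − 1 = 1 and tw(G) ≤ 1. G has an edge, so its treewidth is at least 1. Combining the bounds, tw(G) = 1.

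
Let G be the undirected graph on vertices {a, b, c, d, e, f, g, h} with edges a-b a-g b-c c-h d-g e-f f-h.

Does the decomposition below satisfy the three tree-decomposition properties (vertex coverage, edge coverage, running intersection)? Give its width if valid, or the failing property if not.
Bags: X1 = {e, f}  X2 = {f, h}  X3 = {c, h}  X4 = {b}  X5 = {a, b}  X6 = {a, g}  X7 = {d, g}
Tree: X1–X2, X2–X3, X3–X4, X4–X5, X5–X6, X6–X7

No — edge (c,b) lies in no bag.

A tree decomposition must satisfy three properties: every vertex lies in some bag; for every edge, both endpoints lie together in some bag; and for every vertex, the bags containing it form a connected subtree. Here edge (c,b) lies in no bag, so the decomposition is invalid.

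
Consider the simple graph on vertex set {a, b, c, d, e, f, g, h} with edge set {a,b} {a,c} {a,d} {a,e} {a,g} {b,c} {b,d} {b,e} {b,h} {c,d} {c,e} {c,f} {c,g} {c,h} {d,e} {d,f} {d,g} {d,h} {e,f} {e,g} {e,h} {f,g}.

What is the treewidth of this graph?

4

A width-4 tree decomposition is:
Bags: B1 = {c, d, e, f, g}  B2 = {a, c, d, e, g}  B3 = {a, b, c, d, e}  B4 = {b, c, d, e, h}
Tree: B1–B2, B2–B3, B3–B4
The largest bag has 5 vertices, giving width 4; this decomposition certifies tw(G) ≤ 4. On the other hand G contains the 5-clique {c, d, e, f, g}. A clique must lie in a single bag of any decomposition, so no decomposition can have width below 4. The upper and lower bounds meet at 4, so that is the treewidth.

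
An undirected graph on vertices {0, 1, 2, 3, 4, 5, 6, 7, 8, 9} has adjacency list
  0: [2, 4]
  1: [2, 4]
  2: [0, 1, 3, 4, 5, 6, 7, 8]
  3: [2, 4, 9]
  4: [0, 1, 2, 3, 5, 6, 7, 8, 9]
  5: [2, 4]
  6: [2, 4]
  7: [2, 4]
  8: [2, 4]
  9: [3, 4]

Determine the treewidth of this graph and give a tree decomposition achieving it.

Treewidth 2.
One such decomposition:
Bags: B1 = {2, 4, 7}  B2 = {2, 4, 5}  B3 = {2, 3, 4}  B4 = {1, 2, 4}  B5 = {0, 2, 4}  B6 = {2, 4, 8}  B7 = {3, 4, 9}  B8 = {2, 4, 6}
Tree: B1–B2, B2–B3, B3–B4, B1–B5, B1–B6, B3–B7, B6–B8

Each bag holds 3 vertices, so the decomposition has width 2, which upper-bounds the treewidth. For the lower bound, the 3 vertices {3, 4, 9} are pairwise adjacent, and any tree decomposition puts a clique entirely inside one bag — forcing width ≥ 2. Hence tw(G) = 2 exactly.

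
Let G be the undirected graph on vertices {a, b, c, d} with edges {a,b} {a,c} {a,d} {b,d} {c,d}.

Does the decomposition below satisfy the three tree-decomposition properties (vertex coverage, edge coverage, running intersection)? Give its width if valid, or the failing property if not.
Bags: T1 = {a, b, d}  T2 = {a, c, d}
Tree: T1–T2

Yes; width 2.

Vertex coverage: the bags together contain {a, b, c, d}, the full vertex set. Edge coverage: each edge of G has both endpoints in at least one bag. Running intersection: for every vertex, the bags containing it form a connected subtree. All three properties hold, so this is a valid tree decomposition of width max|bag| − 1 = 2, and hence tw(G) ≤ 2.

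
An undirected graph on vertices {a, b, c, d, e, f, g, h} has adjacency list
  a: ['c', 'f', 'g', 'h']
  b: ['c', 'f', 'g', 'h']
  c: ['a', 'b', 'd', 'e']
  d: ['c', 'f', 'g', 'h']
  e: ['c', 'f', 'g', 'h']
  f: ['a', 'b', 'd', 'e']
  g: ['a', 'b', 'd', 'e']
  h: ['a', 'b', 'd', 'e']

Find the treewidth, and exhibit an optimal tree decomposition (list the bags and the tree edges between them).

Treewidth 4.
Bags: B1 = {b, c, f, g, h}  B2 = {c, e, f, g, h}  B3 = {a, c, f, g, h}  B4 = {c, d, f, g, h}
Tree: B1–B2, B2–B3, B3–B4

Each bag holds 5 vertices, so the decomposition has width 4, which upper-bounds the treewidth. For the lower bound: the 5 vertex sets {b,f}, {c,e}, {a,g}, {h}, {d} are disjoint, each induces a connected subgraph, and every pair is joined by at least one edge of G. Contracting each set to a single vertex therefore yields K_{5} as a minor, and since treewidth is minor-monotone, tw(G) ≥ tw(K_{5}) = 4. Hence tw(G) = 4 exactly.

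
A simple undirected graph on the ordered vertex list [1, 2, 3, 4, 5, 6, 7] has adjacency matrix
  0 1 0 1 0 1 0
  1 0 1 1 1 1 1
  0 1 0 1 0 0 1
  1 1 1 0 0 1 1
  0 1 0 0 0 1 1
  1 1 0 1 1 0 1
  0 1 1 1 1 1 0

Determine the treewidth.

3

A width-3 tree decomposition is:
Bags: B1 = {2, 4, 6, 7}  B2 = {1, 2, 4, 6}  B3 = {2, 3, 4, 7}  B4 = {2, 5, 6, 7}
Tree: B1–B2, B1–B3, B1–B4
The largest bag has 4 vertices, giving width 3; this decomposition certifies tw(G) ≤ 3. For the lower bound, the 4 vertices {2, 3, 4, 7} are pairwise adjacent, and any tree decomposition puts a clique entirely inside one bag — forcing width ≥ 3. Therefore the treewidth is 3.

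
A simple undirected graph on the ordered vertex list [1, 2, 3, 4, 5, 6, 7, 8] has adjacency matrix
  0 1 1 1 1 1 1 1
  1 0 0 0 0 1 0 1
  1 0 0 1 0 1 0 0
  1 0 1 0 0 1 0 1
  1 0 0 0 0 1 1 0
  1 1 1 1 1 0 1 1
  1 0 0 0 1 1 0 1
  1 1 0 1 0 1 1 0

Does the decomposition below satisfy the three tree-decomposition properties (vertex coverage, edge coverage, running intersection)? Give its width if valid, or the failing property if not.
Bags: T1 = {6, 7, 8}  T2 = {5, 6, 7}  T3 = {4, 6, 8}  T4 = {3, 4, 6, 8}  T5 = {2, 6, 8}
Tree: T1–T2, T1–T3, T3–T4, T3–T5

No — vertex 1 appears in no bag.

A tree decomposition must satisfy three properties: every vertex lies in some bag; for every edge, both endpoints lie together in some bag; and for every vertex, the bags containing it form a connected subtree. Here vertex 1 appears in no bag, so the decomposition is invalid.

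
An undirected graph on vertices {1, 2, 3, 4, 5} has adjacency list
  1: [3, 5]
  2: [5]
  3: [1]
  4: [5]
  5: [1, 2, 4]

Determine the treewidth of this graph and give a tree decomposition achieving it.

Treewidth 1.
One such decomposition:
Bags: B1 = {4, 5}  B2 = {1, 5}  B3 = {2, 5}  B4 = {1, 3}
Tree: B1–B2, B1–B3, B2–B4

Every bag has size at most 2, so the width is 2 − 1 = 1 and tw(G) ≤ 1. Any graph with an edge has treewidth ≥ 1, and G has the edge 4–5. Therefore the treewidth is 1.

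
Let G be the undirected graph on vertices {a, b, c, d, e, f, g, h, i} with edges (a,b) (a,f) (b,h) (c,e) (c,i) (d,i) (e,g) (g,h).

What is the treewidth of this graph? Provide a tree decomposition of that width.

Every bag has size at most 2, so the width is 2 − 1 = 1 and tw(G) ≤ 1. G has an edge, so its treewidth is at least 1. The upper and lower bounds meet at 1, so that is the treewidth.

Treewidth 1.
Bags: B1 = {a, f}  B2 = {a, b}  B3 = {b, h}  B4 = {g, h}  B5 = {e, g}  B6 = {c, e}  B7 = {c, i}  B8 = {d, i}
Tree: B1–B2, B2–B3, B3–B4, B4–B5, B5–B6, B6–B7, B7–B8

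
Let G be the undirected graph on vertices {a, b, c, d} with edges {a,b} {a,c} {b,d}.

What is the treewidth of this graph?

A width-1 tree decomposition is:
Bags: B1 = {a, b}  B2 = {b, d}  B3 = {a, c}
Tree: B1–B2, B1–B3
Each bag holds 2 vertices, so the decomposition has width 1, which upper-bounds the treewidth. Since G has at least one edge (e.g. a–b), it is not an edgeless graph, so tw(G) ≥ 1. The upper and lower bounds meet at 1, so that is the treewidth.

1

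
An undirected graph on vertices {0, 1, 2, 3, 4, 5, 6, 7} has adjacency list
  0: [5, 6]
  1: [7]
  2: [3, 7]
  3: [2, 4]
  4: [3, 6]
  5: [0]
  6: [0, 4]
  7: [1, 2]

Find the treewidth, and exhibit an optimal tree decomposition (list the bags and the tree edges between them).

Treewidth 1.
One such decomposition:
Bags: B1 = {1, 7}  B2 = {2, 7}  B3 = {2, 3}  B4 = {3, 4}  B5 = {4, 6}  B6 = {0, 6}  B7 = {0, 5}
Tree: B1–B2, B2–B3, B3–B4, B4–B5, B5–B6, B6–B7

The largest bag has 2 vertices, giving width 1; this decomposition certifies tw(G) ≤ 1. Any graph with an edge has treewidth ≥ 1, and G has the edge 1–7. The upper and lower bounds meet at 1, so that is the treewidth.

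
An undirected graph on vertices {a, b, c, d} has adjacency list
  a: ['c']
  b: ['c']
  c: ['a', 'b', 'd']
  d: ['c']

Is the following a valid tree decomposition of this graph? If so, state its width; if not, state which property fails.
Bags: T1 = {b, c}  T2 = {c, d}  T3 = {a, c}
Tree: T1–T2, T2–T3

Checking the three conditions: (i) the bags cover all of {a, b, c, d}; (ii) for each edge, some bag contains both endpoints; (iii) the bags containing any fixed vertex form a subtree. All hold, so the decomposition is valid with width 2 − 1 = 1.

Yes; width 1.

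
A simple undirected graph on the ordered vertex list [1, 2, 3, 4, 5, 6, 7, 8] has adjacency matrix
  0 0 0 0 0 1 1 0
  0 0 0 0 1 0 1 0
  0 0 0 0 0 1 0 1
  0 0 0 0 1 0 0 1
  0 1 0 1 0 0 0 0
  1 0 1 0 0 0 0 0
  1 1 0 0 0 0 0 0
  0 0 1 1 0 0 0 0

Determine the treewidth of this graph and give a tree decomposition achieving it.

Every bag has size at most 3, so the width is 3 − 1 = 2 and tw(G) ≤ 2. Since 4–5–2–7–1–6–3–8–4 is a cycle in G, G is not acyclic. Forests are exactly the graphs of treewidth ≤ 1, so tw(G) ≥ 2. The upper and lower bounds meet at 2, so that is the treewidth.

Treewidth 2.
Bags: B1 = {2, 4, 5}  B2 = {2, 4, 7}  B3 = {1, 4, 7}  B4 = {1, 4, 6}  B5 = {3, 4, 6}  B6 = {3, 4, 8}
Tree: B1–B2, B2–B3, B3–B4, B4–B5, B5–B6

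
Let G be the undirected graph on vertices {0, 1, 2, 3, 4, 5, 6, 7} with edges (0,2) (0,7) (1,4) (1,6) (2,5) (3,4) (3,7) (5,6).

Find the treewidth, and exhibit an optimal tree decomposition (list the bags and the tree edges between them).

Treewidth 2.
Bags: B1 = {0, 3, 7}  B2 = {0, 3, 4}  B3 = {0, 1, 4}  B4 = {0, 1, 6}  B5 = {0, 5, 6}  B6 = {0, 2, 5}
Tree: B1–B2, B2–B3, B3–B4, B4–B5, B5–B6

The largest bag has 3 vertices, giving width 2; this decomposition certifies tw(G) ≤ 2. For the lower bound, G contains the cycle 0–7–3–4–1–6–5–2–0, so G is not a forest; only forests have treewidth ≤ 1, hence tw(G) ≥ 2. Therefore the treewidth is 2.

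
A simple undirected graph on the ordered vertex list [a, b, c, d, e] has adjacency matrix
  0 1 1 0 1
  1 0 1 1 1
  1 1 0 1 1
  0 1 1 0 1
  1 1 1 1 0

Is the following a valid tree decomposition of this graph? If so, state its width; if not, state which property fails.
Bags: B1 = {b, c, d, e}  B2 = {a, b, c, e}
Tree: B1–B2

Yes; width 3.

Every vertex of G appears in some bag (union = {a, b, c, d, e}); every edge is covered by a bag; and for each vertex v the set of bags containing v is connected in the bag tree. The decomposition is therefore valid. The largest bag has 4 vertices, so the width is 3.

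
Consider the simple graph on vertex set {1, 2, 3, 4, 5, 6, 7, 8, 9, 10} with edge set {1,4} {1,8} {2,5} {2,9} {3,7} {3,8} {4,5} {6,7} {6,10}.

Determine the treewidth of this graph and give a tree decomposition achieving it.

The largest bag has 2 vertices, giving width 1; this decomposition certifies tw(G) ≤ 1. Any graph with an edge has treewidth ≥ 1, and G has the edge 10–6. Therefore the treewidth is 1.

Treewidth 1.
One such decomposition:
Bags: B1 = {6, 10}  B2 = {6, 7}  B3 = {3, 7}  B4 = {3, 8}  B5 = {1, 8}  B6 = {1, 4}  B7 = {4, 5}  B8 = {2, 5}  B9 = {2, 9}
Tree: B1–B2, B2–B3, B3–B4, B4–B5, B5–B6, B6–B7, B7–B8, B8–B9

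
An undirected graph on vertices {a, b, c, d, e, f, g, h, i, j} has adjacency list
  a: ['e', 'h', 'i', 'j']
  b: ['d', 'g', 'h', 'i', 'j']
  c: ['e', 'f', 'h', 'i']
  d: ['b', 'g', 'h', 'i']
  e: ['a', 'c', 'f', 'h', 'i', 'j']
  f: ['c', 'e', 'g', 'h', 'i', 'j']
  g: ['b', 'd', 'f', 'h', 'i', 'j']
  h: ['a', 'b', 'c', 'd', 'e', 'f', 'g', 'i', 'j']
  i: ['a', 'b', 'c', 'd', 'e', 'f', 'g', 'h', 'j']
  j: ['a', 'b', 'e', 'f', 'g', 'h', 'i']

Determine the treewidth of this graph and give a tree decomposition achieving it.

Every bag has size at most 5, so the width is 5 − 1 = 4 and tw(G) ≤ 4. On the other hand G contains the 5-clique {b, d, g, h, i}. A clique must lie in a single bag of any decomposition, so no decomposition can have width below 4. Combining the bounds, tw(G) = 4.

Treewidth 4.
One such decomposition:
Bags: B1 = {f, g, h, i, j}  B2 = {b, g, h, i, j}  B3 = {b, d, g, h, i}  B4 = {e, f, h, i, j}  B5 = {c, e, f, h, i}  B6 = {a, e, h, i, j}
Tree: B1–B2, B2–B3, B1–B4, B4–B5, B4–B6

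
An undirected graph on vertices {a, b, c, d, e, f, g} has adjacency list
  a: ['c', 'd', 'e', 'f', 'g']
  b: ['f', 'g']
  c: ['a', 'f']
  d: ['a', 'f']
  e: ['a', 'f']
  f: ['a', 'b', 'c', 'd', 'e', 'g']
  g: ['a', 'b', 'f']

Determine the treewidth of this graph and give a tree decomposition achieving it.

Every bag has size at most 3, so the width is 3 − 1 = 2 and tw(G) ≤ 2. On the other hand G contains the 3-clique {a, d, f}. A clique must lie in a single bag of any decomposition, so no decomposition can have width below 2. Hence tw(G) = 2 exactly.

Treewidth 2.
One such decomposition:
Bags: B1 = {a, f, g}  B2 = {a, e, f}  B3 = {a, c, f}  B4 = {b, f, g}  B5 = {a, d, f}
Tree: B1–B2, B1–B3, B1–B4, B2–B5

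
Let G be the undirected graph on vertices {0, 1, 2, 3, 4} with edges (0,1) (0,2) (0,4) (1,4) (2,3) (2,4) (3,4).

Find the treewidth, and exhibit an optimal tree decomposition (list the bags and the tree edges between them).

Every bag has size at most 3, so the width is 3 − 1 = 2 and tw(G) ≤ 2. On the other hand G contains the 3-clique {0, 1, 4}. A clique must lie in a single bag of any decomposition, so no decomposition can have width below 2. Combining the bounds, tw(G) = 2.

Treewidth 2.
One optimal decomposition is:
Bags: B1 = {2, 3, 4}  B2 = {0, 2, 4}  B3 = {0, 1, 4}
Tree: B1–B2, B2–B3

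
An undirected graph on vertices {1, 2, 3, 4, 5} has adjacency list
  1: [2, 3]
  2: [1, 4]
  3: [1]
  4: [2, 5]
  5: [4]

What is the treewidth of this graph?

A width-1 tree decomposition is:
Bags: B1 = {1, 3}  B2 = {1, 2}  B3 = {2, 4}  B4 = {4, 5}
Tree: B1–B2, B2–B3, B3–B4
Every bag has size at most 2, so the width is 2 − 1 = 1 and tw(G) ≤ 1. Since G has at least one edge (e.g. 3–1), it is not an edgeless graph, so tw(G) ≥ 1. Combining the bounds, tw(G) = 1.

1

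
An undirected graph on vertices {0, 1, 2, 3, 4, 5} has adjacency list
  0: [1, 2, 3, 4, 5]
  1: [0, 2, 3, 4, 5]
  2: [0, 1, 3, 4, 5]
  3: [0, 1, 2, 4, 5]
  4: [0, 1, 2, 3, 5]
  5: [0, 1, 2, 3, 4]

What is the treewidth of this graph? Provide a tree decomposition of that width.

Treewidth 5.
One such decomposition:
Bags: B1 = {0, 1, 2, 3, 4, 5}
Tree: (single bag)

With just one bag of size 6, the width is 6 − 1 = 5, so tw(G) ≤ 5. For the lower bound, the 6 vertices {0, 1, 2, 3, 4, 5} are pairwise adjacent, and any tree decomposition puts a clique entirely inside one bag — forcing width ≥ 5. The upper and lower bounds meet at 5, so that is the treewidth.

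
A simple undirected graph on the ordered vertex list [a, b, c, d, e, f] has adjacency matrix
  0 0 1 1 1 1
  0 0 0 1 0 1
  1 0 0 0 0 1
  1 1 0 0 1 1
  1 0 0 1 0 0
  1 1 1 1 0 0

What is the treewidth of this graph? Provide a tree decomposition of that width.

Each bag holds 3 vertices, so the decomposition has width 2, which upper-bounds the treewidth. On the other hand G contains the 3-clique {a, d, e}. A clique must lie in a single bag of any decomposition, so no decomposition can have width below 2. Combining the bounds, tw(G) = 2.

Treewidth 2.
One optimal decomposition is:
Bags: B1 = {a, c, f}  B2 = {a, d, f}  B3 = {b, d, f}  B4 = {a, d, e}
Tree: B1–B2, B2–B3, B2–B4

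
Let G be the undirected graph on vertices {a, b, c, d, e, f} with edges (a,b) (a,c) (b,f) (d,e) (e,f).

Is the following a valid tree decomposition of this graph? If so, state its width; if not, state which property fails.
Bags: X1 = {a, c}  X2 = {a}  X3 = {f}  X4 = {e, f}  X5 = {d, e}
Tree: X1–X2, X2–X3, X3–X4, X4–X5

No — vertex b appears in no bag.

A tree decomposition must satisfy three properties: every vertex lies in some bag; for every edge, both endpoints lie together in some bag; and for every vertex, the bags containing it form a connected subtree. Here vertex b appears in no bag, so the decomposition is invalid.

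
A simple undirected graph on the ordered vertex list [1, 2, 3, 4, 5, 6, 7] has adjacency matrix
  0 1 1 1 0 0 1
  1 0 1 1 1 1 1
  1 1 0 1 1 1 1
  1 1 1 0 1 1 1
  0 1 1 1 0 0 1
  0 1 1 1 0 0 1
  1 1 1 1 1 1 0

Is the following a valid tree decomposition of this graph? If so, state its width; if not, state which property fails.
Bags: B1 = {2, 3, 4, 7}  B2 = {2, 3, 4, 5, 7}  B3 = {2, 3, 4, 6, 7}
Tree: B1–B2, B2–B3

No — vertex 1 appears in no bag.

A tree decomposition must satisfy three properties: every vertex lies in some bag; for every edge, both endpoints lie together in some bag; and for every vertex, the bags containing it form a connected subtree. Here vertex 1 appears in no bag, so the decomposition is invalid.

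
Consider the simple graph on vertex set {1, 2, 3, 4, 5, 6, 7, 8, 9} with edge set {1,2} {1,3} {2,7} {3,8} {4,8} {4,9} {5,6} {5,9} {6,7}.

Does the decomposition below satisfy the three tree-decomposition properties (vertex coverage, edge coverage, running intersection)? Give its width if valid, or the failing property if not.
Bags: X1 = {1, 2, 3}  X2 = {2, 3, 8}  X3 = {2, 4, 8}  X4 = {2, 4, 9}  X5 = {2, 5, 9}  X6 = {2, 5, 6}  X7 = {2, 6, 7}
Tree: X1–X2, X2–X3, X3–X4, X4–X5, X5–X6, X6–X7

Every vertex of G appears in some bag (union = {1, 2, 3, 4, 5, 6, 7, 8, 9}); every edge is covered by a bag; and for each vertex v the set of bags containing v is connected in the bag tree. The decomposition is therefore valid. The largest bag has 3 vertices, so the width is 2.

Yes; width 2.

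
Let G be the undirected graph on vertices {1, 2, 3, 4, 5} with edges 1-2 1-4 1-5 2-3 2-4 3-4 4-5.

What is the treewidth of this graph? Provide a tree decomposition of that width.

Each bag holds 3 vertices, so the decomposition has width 2, which upper-bounds the treewidth. Conversely, {1, 2, 4} is a clique of size 3, and the vertices of any clique must share a bag in every tree decomposition; so some bag has ≥ 3 vertices and tw(G) ≥ 2. Combining the bounds, tw(G) = 2.

Treewidth 2.
One such decomposition:
Bags: B1 = {1, 4, 5}  B2 = {1, 2, 4}  B3 = {2, 3, 4}
Tree: B1–B2, B2–B3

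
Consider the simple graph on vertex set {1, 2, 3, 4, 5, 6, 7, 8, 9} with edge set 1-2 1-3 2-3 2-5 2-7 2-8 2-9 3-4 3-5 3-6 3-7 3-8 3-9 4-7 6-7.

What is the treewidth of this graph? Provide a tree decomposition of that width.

Treewidth 2.
One such decomposition:
Bags: B1 = {2, 3, 9}  B2 = {2, 3, 7}  B3 = {3, 4, 7}  B4 = {2, 3, 8}  B5 = {3, 6, 7}  B6 = {1, 2, 3}  B7 = {2, 3, 5}
Tree: B1–B2, B2–B3, B1–B4, B2–B5, B4–B6, B4–B7

The largest bag has 3 vertices, giving width 2; this decomposition certifies tw(G) ≤ 2. On the other hand G contains the 3-clique {1, 2, 3}. A clique must lie in a single bag of any decomposition, so no decomposition can have width below 2. Combining the bounds, tw(G) = 2.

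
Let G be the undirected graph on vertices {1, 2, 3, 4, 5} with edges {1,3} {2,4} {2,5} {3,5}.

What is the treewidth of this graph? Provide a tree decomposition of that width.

Treewidth 1.
One such decomposition:
Bags: B1 = {1, 3}  B2 = {3, 5}  B3 = {2, 5}  B4 = {2, 4}
Tree: B1–B2, B2–B3, B3–B4

The largest bag has 2 vertices, giving width 1; this decomposition certifies tw(G) ≤ 1. Since G has at least one edge (e.g. 1–3), it is not an edgeless graph, so tw(G) ≥ 1. Combining the bounds, tw(G) = 1.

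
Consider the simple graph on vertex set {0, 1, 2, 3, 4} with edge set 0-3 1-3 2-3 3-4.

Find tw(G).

A width-1 tree decomposition is:
Bags: B1 = {2, 3}  B2 = {0, 3}  B3 = {1, 3}  B4 = {3, 4}
Tree: B1–B2, B2–B3, B1–B4
The largest bag has 2 vertices, giving width 1; this decomposition certifies tw(G) ≤ 1. Any graph with an edge has treewidth ≥ 1, and G has the edge 2–3. Therefore the treewidth is 1.

1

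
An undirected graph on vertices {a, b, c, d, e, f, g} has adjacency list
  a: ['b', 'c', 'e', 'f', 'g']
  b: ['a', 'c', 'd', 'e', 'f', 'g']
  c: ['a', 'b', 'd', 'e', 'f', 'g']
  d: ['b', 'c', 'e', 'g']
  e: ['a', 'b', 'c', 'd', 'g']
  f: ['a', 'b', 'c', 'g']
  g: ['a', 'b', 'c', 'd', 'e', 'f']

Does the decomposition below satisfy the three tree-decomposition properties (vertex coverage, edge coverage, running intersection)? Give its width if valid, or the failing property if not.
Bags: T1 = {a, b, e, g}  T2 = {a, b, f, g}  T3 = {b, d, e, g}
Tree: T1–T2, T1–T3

A tree decomposition must satisfy three properties: every vertex lies in some bag; for every edge, both endpoints lie together in some bag; and for every vertex, the bags containing it form a connected subtree. Here vertex c appears in no bag, so the decomposition is invalid.

No — vertex c appears in no bag.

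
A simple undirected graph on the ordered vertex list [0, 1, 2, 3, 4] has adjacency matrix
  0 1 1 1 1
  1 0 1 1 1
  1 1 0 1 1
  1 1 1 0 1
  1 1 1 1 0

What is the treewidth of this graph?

A width-4 tree decomposition is:
Bags: B1 = {0, 1, 2, 3, 4}
Tree: (single bag)
A single bag containing all 5 vertices is trivially a valid decomposition of width 4. For the lower bound, the 5 vertices {0, 1, 2, 3, 4} are pairwise adjacent, and any tree decomposition puts a clique entirely inside one bag — forcing width ≥ 4. Combining the bounds, tw(G) = 4.

4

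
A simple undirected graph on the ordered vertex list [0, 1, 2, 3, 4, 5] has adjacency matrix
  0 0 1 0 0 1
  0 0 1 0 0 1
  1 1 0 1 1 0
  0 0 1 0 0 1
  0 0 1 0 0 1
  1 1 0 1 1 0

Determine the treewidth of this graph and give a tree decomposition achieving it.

Every bag has size at most 3, so the width is 3 − 1 = 2 and tw(G) ≤ 2. The edges 4–5–3–2–4 form a cycle, so G is not a tree and its treewidth is at least 2. Combining the bounds, tw(G) = 2.

Treewidth 2.
One such decomposition:
Bags: B1 = {2, 4, 5}  B2 = {2, 3, 5}  B3 = {0, 2, 5}  B4 = {1, 2, 5}
Tree: B1–B2, B2–B3, B3–B4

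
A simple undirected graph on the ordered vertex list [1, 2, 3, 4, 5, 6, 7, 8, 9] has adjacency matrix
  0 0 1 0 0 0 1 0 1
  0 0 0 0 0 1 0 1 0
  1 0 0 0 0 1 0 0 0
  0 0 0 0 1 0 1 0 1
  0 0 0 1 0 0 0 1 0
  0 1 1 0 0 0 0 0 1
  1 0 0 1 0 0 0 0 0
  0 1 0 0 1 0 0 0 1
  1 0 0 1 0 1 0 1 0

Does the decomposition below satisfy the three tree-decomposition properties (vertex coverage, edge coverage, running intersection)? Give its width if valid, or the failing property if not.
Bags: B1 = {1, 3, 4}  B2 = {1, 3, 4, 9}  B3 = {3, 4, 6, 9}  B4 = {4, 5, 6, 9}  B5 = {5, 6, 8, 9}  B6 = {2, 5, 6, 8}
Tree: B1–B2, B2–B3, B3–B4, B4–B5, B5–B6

A tree decomposition must satisfy three properties: every vertex lies in some bag; for every edge, both endpoints lie together in some bag; and for every vertex, the bags containing it form a connected subtree. Here vertex 7 appears in no bag, so the decomposition is invalid.

No — vertex 7 appears in no bag.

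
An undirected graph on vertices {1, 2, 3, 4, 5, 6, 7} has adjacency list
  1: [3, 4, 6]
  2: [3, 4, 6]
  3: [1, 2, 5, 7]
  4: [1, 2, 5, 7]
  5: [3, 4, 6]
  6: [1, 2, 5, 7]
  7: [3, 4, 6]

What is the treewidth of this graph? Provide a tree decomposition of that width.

Treewidth 3.
Bags: B1 = {1, 3, 4, 6}  B2 = {2, 3, 4, 6}  B3 = {3, 4, 6, 7}  B4 = {3, 4, 5, 6}
Tree: B1–B2, B2–B3, B3–B4

The largest bag has 4 vertices, giving width 3; this decomposition certifies tw(G) ≤ 3. For the lower bound: the 4 vertex sets {1,6}, {2,3}, {4}, {7} are disjoint, each induces a connected subgraph, and every pair is joined by at least one edge of G. Contracting each set to a single vertex therefore yields K_{4} as a minor, and since treewidth is minor-monotone, tw(G) ≥ tw(K_{4}) = 3. The upper and lower bounds meet at 3, so that is the treewidth.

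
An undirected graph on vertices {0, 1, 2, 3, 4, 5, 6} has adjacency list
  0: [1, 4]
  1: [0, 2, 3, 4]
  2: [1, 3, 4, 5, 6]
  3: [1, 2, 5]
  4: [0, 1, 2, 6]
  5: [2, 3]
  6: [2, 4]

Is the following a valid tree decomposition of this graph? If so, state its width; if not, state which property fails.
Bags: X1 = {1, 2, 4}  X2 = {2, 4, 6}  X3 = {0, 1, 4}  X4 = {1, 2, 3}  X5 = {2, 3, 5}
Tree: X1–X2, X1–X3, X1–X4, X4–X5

Every vertex of G appears in some bag (union = {0, 1, 2, 3, 4, 5, 6}); every edge is covered by a bag; and for each vertex v the set of bags containing v is connected in the bag tree. The decomposition is therefore valid. The largest bag has 3 vertices, so the width is 2.

Yes; width 2.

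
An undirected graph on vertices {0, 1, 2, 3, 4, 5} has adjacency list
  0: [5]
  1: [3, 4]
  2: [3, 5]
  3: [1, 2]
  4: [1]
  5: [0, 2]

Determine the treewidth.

A width-1 tree decomposition is:
Bags: B1 = {1, 4}  B2 = {1, 3}  B3 = {2, 3}  B4 = {2, 5}  B5 = {0, 5}
Tree: B1–B2, B2–B3, B3–B4, B4–B5
Every bag has size at most 2, so the width is 2 − 1 = 1 and tw(G) ≤ 1. Any graph with an edge has treewidth ≥ 1, and G has the edge 4–1. Combining the bounds, tw(G) = 1.

1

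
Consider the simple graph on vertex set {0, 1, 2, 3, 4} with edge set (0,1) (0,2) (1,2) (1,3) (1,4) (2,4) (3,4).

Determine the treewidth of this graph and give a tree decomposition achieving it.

Treewidth 2.
One such decomposition:
Bags: B1 = {1, 2, 4}  B2 = {0, 1, 2}  B3 = {1, 3, 4}
Tree: B1–B2, B1–B3

Each bag holds 3 vertices, so the decomposition has width 2, which upper-bounds the treewidth. Conversely, {0, 1, 2} is a clique of size 3, and the vertices of any clique must share a bag in every tree decomposition; so some bag has ≥ 3 vertices and tw(G) ≥ 2. The upper and lower bounds meet at 2, so that is the treewidth.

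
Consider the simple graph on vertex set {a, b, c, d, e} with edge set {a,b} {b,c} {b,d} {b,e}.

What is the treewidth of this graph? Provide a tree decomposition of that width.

Treewidth 1.
One optimal decomposition is:
Bags: B1 = {b, d}  B2 = {b, e}  B3 = {b, c}  B4 = {a, b}
Tree: B1–B2, B1–B3, B1–B4

Every bag has size at most 2, so the width is 2 − 1 = 1 and tw(G) ≤ 1. G has an edge, so its treewidth is at least 1. Hence tw(G) = 1 exactly.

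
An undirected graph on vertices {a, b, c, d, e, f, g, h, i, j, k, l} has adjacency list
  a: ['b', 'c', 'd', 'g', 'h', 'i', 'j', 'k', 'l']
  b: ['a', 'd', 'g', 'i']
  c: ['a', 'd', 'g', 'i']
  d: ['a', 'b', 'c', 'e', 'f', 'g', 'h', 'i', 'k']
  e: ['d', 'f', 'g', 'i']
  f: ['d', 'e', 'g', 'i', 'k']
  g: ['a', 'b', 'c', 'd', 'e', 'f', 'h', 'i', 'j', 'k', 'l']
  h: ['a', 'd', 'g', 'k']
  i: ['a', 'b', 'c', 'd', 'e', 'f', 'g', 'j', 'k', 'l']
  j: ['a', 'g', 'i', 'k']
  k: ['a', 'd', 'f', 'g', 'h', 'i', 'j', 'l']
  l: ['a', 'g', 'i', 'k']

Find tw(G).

A width-4 tree decomposition is:
Bags: B1 = {a, b, d, g, i}  B2 = {a, d, g, i, k}  B3 = {a, g, i, k, l}  B4 = {a, g, i, j, k}  B5 = {a, d, g, h, k}  B6 = {a, c, d, g, i}  B7 = {d, f, g, i, k}  B8 = {d, e, f, g, i}
Tree: B1–B2, B2–B3, B3–B4, B2–B5, B2–B6, B2–B7, B7–B8
The largest bag has 5 vertices, giving width 4; this decomposition certifies tw(G) ≤ 4. Conversely, {a, d, g, h, k} is a clique of size 5, and the vertices of any clique must share a bag in every tree decomposition; so some bag has ≥ 5 vertices and tw(G) ≥ 4. Combining the bounds, tw(G) = 4.

4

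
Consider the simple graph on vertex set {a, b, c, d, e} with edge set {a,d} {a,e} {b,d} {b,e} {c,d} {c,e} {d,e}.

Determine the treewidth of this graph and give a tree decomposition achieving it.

Treewidth 2.
Bags: B1 = {b, d, e}  B2 = {a, d, e}  B3 = {c, d, e}
Tree: B1–B2, B1–B3

Every bag has size at most 3, so the width is 3 − 1 = 2 and tw(G) ≤ 2. Conversely, {c, d, e} is a clique of size 3, and the vertices of any clique must share a bag in every tree decomposition; so some bag has ≥ 3 vertices and tw(G) ≥ 2. Therefore the treewidth is 2.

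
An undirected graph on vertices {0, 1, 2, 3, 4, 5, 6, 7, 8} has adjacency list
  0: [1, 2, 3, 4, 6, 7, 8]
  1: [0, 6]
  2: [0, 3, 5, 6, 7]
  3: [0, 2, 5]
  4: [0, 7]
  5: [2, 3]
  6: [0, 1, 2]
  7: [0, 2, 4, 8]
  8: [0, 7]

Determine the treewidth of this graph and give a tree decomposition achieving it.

Every bag has size at most 3, so the width is 3 − 1 = 2 and tw(G) ≤ 2. Conversely, {0, 7, 8} is a clique of size 3, and the vertices of any clique must share a bag in every tree decomposition; so some bag has ≥ 3 vertices and tw(G) ≥ 2. The upper and lower bounds meet at 2, so that is the treewidth.

Treewidth 2.
One optimal decomposition is:
Bags: B1 = {0, 2, 6}  B2 = {0, 2, 7}  B3 = {0, 2, 3}  B4 = {0, 7, 8}  B5 = {0, 1, 6}  B6 = {0, 4, 7}  B7 = {2, 3, 5}
Tree: B1–B2, B1–B3, B2–B4, B1–B5, B4–B6, B3–B7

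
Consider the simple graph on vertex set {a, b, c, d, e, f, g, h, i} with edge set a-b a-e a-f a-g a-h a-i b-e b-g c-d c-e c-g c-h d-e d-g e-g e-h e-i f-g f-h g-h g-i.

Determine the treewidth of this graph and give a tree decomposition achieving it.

The largest bag has 4 vertices, giving width 3; this decomposition certifies tw(G) ≤ 3. Conversely, {c, d, e, g} is a clique of size 4, and the vertices of any clique must share a bag in every tree decomposition; so some bag has ≥ 4 vertices and tw(G) ≥ 3. Hence tw(G) = 3 exactly.

Treewidth 3.
Bags: B1 = {c, e, g, h}  B2 = {a, e, g, h}  B3 = {a, e, g, i}  B4 = {c, d, e, g}  B5 = {a, b, e, g}  B6 = {a, f, g, h}
Tree: B1–B2, B2–B3, B1–B4, B3–B5, B2–B6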